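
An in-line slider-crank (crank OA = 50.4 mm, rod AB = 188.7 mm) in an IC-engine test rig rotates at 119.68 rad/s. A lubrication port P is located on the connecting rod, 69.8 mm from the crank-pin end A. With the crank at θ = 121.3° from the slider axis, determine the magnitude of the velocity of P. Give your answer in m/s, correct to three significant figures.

5.27

ω = 119.7 rad/s.  Crank-pin speed |V_A| = rω = 6.0319 m/s, perpendicular to OA.
Rod angle: sinφ = −(r/L) sinθ ⇒ φ = -13.192°; ω_rod = −rω cosθ/√(L²−r²sin²θ) = +17.057 rad/s.
V_P = V_A + ω_rod × AP, with AP = 0.0698 m along the rod.
Components: V_Px = −rω sinθ − a·ω_rod·sinφ = -4.8823 m/s;  V_Py = rω cosθ + a·ω_rod·cosφ = -1.9745 m/s.
|V_P| = √(V_Px² + V_Py²) = 5.2664 m/s.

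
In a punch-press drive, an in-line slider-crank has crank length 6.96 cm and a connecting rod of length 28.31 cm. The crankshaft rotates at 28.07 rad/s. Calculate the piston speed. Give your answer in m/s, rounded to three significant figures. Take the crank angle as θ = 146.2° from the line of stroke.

0.863

ω = 28.07 rad/s
For an in-line slider-crank, x = r cosθ + √(L² − r² sin²θ), so v = −rω sinθ·[1 + r cosθ/√(L² − r² sin²θ)].
With r = 0.0696 m, L = 0.2831 m, θ = 146.2°: √(L² − r² sin²θ) = 0.28044 m.
v = −0.0696·28.07·0.55630·[1 + 0.0696·-0.83098/0.28044] = -0.86268 m/s.
|v| = 0.86268 m/s.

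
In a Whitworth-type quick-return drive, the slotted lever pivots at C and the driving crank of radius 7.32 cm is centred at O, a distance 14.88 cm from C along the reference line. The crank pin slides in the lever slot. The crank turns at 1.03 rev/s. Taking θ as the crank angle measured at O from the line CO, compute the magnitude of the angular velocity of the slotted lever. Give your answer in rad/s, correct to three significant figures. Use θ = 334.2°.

2.08

ω = 6.472 rad/s (from 1.03 rev/s).
Crank pin A relative to C: A = (d + r cosθ, r sinθ); lever angle φ = atan2(r sinθ, d + r cosθ).
Differentiating tanφ: φ̇ = rω(d cosθ + r)/(d² + r² + 2dr cosθ).
d² + r² + 2dr cosθ = |CA|² = 0.0471125 m²;  d cosθ + r = +0.20717 m.
|ω_lever| = |0.0732·6.472·+0.20717| / 0.0471125 = 2.0831 rad/s.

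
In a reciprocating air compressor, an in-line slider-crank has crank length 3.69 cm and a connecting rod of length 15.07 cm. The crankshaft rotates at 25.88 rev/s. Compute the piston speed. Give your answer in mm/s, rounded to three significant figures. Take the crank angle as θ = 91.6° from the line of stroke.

5960

ω = 2π·25.9 = 162.6 rad/s
For an in-line slider-crank, x = r cosθ + √(L² − r² sin²θ), so v = −rω sinθ·[1 + r cosθ/√(L² − r² sin²θ)].
With r = 0.0369 m, L = 0.1507 m, θ = 91.6°: √(L² − r² sin²θ) = 0.14612 m.
v = −0.0369·162.6·0.99961·[1 + 0.0369·-0.02792/0.14612] = -5.9556 m/s.
|v| = 5.9556 m/s = 5955.6 mm/s.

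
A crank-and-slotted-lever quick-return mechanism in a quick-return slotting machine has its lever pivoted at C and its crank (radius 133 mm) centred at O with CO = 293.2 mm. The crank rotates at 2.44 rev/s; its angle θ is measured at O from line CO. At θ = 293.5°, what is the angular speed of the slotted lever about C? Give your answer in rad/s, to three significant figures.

3.78

ω = 15.33 rad/s (from 2.44 rev/s).
Crank pin A relative to C: A = (d + r cosθ, r sinθ); lever angle φ = atan2(r sinθ, d + r cosθ).
Differentiating tanφ: φ̇ = rω(d cosθ + r)/(d² + r² + 2dr cosθ).
d² + r² + 2dr cosθ = |CA|² = 0.134754 m²;  d cosθ + r = +0.24991 m.
|ω_lever| = |0.133·15.33·+0.24991| / 0.134754 = 3.7815 rad/s.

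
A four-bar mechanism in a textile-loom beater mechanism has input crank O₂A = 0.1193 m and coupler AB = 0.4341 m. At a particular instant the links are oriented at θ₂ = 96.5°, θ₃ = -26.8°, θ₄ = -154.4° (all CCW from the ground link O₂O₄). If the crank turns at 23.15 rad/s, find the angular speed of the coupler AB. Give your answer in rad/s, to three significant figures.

7.59

ω₂ = 23.15 rad/s
Differentiating the loop-closure r₂e^{iθ₂}+r₃e^{iθ₃}=r₁+r₄e^{iθ₄} gives r₂ω₂e^{iθ₂}+r₃ω₃e^{iθ₃}=r₄ω₄e^{iθ₄}.
Eliminating the other unknown: ω₃ = r₂ω₂ sin(θ₄−θ₂) / [r₃ sin(θ₃−θ₄)].
Numerator sine = +0.94495; denominator sine = +0.79229.
Result = 0.1193·23.15·(+0.94495) / (0.4341·(+0.79229)) = +7.588 rad/s; magnitude 7.588 rad/s.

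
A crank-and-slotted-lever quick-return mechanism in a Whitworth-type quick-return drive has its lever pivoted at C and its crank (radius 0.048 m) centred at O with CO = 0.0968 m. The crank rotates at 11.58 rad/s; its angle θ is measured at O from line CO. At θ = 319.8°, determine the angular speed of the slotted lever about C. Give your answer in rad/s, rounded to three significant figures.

ω = 11.58 rad/s
Crank pin A relative to C: A = (d + r cosθ, r sinθ); lever angle φ = atan2(r sinθ, d + r cosθ).
Differentiating tanφ: φ̇ = rω(d cosθ + r)/(d² + r² + 2dr cosθ).
d² + r² + 2dr cosθ = |CA|² = 0.018772 m²;  d cosθ + r = +0.12194 m.
|ω_lever| = |0.048·11.58·+0.12194| / 0.018772 = 3.6105 rad/s.

3.61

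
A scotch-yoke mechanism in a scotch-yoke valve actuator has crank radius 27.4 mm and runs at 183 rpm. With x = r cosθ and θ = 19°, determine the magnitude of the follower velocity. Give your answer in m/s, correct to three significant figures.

0.171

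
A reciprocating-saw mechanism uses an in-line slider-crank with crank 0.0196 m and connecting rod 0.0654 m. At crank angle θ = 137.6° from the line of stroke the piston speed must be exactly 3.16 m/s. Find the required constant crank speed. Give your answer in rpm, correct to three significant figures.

For an in-line slider-crank, |v_piston| = rω|sinθ|·[1 + r cosθ/√(L² − r² sin²θ)].
With r = 0.0196 m, L = 0.0654 m, θ = 137.6°: the bracketed kinematic factor |dx/dθ| = 0.01023 m.
ω = v/|dx/dθ| = 3.16/0.01023 = 308.9 rad/s.
N = 60ω/(2π) = 2949.8 rpm.

2950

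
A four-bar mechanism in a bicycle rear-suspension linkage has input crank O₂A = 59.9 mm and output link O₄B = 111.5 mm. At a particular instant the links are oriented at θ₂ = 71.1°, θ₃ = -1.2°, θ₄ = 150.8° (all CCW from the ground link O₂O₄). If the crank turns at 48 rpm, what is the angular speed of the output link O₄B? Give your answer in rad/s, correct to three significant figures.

ω₂ = 5.027 rad/s (from 48 rpm).
Differentiating the loop-closure r₂e^{iθ₂}+r₃e^{iθ₃}=r₁+r₄e^{iθ₄} gives r₂ω₂e^{iθ₂}+r₃ω₃e^{iθ₃}=r₄ω₄e^{iθ₄}.
Eliminating the other unknown: ω₄ = r₂ω₂ sin(θ₂−θ₃) / [r₄ sin(θ₄−θ₃)].
Numerator sine = +0.95266; denominator sine = +0.46947.
Result = 0.0599·5.027·(+0.95266) / (0.1115·(+0.46947)) = +5.4796 rad/s; magnitude 5.4796 rad/s.

5.48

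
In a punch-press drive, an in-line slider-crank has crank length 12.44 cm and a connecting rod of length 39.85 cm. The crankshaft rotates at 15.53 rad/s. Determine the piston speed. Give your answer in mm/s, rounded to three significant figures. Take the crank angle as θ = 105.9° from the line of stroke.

1690

ω = 15.53 rad/s
For an in-line slider-crank, x = r cosθ + √(L² − r² sin²θ), so v = −rω sinθ·[1 + r cosθ/√(L² − r² sin²θ)].
With r = 0.1244 m, L = 0.3985 m, θ = 105.9°: √(L² − r² sin²θ) = 0.38012 m.
v = −0.1244·15.53·0.96174·[1 + 0.1244·-0.27396/0.38012] = -1.6914 m/s.
|v| = 1.6914 m/s = 1691.4 mm/s.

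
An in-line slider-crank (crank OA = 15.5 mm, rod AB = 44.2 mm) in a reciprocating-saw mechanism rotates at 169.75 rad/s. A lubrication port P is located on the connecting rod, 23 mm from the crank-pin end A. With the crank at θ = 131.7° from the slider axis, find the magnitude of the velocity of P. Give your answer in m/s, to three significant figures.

1.91

ω = 169.8 rad/s.  Crank-pin speed |V_A| = rω = 2.6311 m/s, perpendicular to OA.
Rod angle: sinφ = −(r/L) sinθ ⇒ φ = -15.179°; ω_rod = −rω cosθ/√(L²−r²sin²θ) = +41.031 rad/s.
V_P = V_A + ω_rod × AP, with AP = 0.023 m along the rod.
Components: V_Px = −rω sinθ − a·ω_rod·sinφ = -1.7174 m/s;  V_Py = rω cosθ + a·ω_rod·cosφ = -0.83951 m/s.
|V_P| = √(V_Px² + V_Py²) = 1.9116 m/s.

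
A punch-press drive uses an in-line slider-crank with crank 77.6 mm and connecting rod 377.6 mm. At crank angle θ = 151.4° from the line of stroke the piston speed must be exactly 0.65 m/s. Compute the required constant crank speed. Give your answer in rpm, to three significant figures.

204

For an in-line slider-crank, |v_piston| = rω|sinθ|·[1 + r cosθ/√(L² − r² sin²θ)].
With r = 0.0776 m, L = 0.3776 m, θ = 151.4°: the bracketed kinematic factor |dx/dθ| = 0.030411 m.
ω = v/|dx/dθ| = 0.65/0.030411 = 21.374 rad/s.
N = 60ω/(2π) = 204.1 rpm.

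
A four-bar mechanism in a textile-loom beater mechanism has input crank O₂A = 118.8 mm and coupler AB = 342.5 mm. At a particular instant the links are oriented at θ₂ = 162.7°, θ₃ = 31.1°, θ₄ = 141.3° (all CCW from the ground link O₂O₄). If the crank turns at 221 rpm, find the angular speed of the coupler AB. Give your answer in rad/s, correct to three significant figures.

3.12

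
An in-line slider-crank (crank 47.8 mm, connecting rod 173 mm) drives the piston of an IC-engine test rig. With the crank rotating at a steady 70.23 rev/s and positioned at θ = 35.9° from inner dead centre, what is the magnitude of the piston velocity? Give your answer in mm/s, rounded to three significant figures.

ω = 2π·70.2 = 441.3 rad/s
For an in-line slider-crank, x = r cosθ + √(L² − r² sin²θ), so v = −rω sinθ·[1 + r cosθ/√(L² − r² sin²θ)].
With r = 0.0478 m, L = 0.173 m, θ = 35.9°: √(L² − r² sin²θ) = 0.17071 m.
v = −0.0478·441.3·0.58637·[1 + 0.0478·0.81004/0.17071] = -15.173 m/s.
|v| = 15.173 m/s = 15173 mm/s.

15200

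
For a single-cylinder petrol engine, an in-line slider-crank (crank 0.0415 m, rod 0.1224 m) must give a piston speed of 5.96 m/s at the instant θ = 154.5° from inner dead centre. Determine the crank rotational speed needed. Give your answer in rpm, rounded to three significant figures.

For an in-line slider-crank, |v_piston| = rω|sinθ|·[1 + r cosθ/√(L² − r² sin²θ)].
With r = 0.0415 m, L = 0.1224 m, θ = 154.5°: the bracketed kinematic factor |dx/dθ| = 0.01234 m.
ω = v/|dx/dθ| = 5.96/0.01234 = 483 rad/s.
N = 60ω/(2π) = 4612.3 rpm.

4610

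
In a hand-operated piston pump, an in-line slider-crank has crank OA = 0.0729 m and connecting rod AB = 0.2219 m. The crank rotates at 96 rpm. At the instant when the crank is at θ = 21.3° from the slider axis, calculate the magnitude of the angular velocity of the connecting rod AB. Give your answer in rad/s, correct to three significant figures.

3.10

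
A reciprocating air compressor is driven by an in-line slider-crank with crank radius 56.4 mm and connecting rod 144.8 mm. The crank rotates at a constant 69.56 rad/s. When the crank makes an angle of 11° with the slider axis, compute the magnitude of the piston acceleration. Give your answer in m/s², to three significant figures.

367

ω = 69.56 rad/s
x(θ) = r cosθ + √(L² − r² sin²θ); with ω constant, a = ω²·d²x/dθ².
d²x/dθ² = −r cosθ − r²(cos2θ)/√u − r⁴ sin²2θ/(4u^{3/2}),  u = L² − r² sin²θ = 0.0208512 m².
Substituting r = 0.0564 m, L = 0.1448 m, θ = 11°: d²x/dθ² = -0.075906 m.
a = ω²·d²x/dθ² = (69.56)²·(-0.075906) = -367.28 m/s²;  |a| = 367.28 m/s².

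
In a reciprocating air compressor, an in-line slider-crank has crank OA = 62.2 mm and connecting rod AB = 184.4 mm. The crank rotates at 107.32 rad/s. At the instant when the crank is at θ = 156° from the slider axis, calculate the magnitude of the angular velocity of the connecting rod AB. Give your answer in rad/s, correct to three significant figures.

ω = 107.3 rad/s
The rod makes angle φ with the slider axis where L sinφ = r sinθ; differentiating, L cosφ·φ̇ = r ω cosθ.
L cosφ = √(L² − r² sin²θ) = 0.18266 m.
|ω_rod| = r ω |cosθ| / √(L² − r² sin²θ) = 0.0622·107.3·0.91355/0.18266 = 33.386 rad/s.

33.4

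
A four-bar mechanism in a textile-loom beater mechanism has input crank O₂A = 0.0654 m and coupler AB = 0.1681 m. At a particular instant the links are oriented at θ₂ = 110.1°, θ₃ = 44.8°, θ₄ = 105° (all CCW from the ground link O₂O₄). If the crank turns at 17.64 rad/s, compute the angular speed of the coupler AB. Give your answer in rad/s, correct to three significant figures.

0.703

ω₂ = 17.64 rad/s
Differentiating the loop-closure r₂e^{iθ₂}+r₃e^{iθ₃}=r₁+r₄e^{iθ₄} gives r₂ω₂e^{iθ₂}+r₃ω₃e^{iθ₃}=r₄ω₄e^{iθ₄}.
Eliminating the other unknown: ω₃ = r₂ω₂ sin(θ₄−θ₂) / [r₃ sin(θ₃−θ₄)].
Numerator sine = -0.08889; denominator sine = -0.86777.
Result = 0.0654·17.64·(-0.08889) / (0.1681·(-0.86777)) = +0.70304 rad/s; magnitude 0.70304 rad/s.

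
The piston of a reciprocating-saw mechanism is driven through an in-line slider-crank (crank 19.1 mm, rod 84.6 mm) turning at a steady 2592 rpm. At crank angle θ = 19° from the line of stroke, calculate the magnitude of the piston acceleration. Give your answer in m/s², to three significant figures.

1580

ω = 2π·2592/60 = 271.4 rad/s
x(θ) = r cosθ + √(L² − r² sin²θ); with ω constant, a = ω²·d²x/dθ².
d²x/dθ² = −r cosθ − r²(cos2θ)/√u − r⁴ sin²2θ/(4u^{3/2}),  u = L² − r² sin²θ = 0.00711849 m².
Substituting r = 0.0191 m, L = 0.0846 m, θ = 19°: d²x/dθ² = -0.021488 m.
a = ω²·d²x/dθ² = (271.4)²·(-0.021488) = -1583.1 m/s²;  |a| = 1583.1 m/s².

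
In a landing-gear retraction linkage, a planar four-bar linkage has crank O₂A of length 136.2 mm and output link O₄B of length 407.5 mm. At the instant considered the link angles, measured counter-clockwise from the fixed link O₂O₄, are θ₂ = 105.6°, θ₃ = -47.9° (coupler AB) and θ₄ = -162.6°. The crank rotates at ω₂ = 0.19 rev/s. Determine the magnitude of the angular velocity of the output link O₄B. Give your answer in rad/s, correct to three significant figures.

ω₂ = 1.194 rad/s (from 0.19 rev/s).
Differentiating the loop-closure r₂e^{iθ₂}+r₃e^{iθ₃}=r₁+r₄e^{iθ₄} gives r₂ω₂e^{iθ₂}+r₃ω₃e^{iθ₃}=r₄ω₄e^{iθ₄}.
Eliminating the other unknown: ω₄ = r₂ω₂ sin(θ₂−θ₃) / [r₄ sin(θ₄−θ₃)].
Numerator sine = +0.44620; denominator sine = -0.90851.
Result = 0.1362·1.194·(+0.44620) / (0.4075·(-0.90851)) = -0.19597 rad/s; magnitude 0.19597 rad/s.

0.196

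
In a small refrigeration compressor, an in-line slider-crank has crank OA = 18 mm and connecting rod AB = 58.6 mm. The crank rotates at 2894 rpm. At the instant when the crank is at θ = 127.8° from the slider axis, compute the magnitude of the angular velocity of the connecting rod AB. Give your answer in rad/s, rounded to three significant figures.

58.8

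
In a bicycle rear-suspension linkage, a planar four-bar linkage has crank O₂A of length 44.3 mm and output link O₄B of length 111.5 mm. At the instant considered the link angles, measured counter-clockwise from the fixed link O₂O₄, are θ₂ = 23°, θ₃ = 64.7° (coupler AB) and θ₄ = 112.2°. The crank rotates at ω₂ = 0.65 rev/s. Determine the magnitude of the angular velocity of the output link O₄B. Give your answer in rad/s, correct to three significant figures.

1.46

ω₂ = 4.084 rad/s (from 0.65 rev/s).
Differentiating the loop-closure r₂e^{iθ₂}+r₃e^{iθ₃}=r₁+r₄e^{iθ₄} gives r₂ω₂e^{iθ₂}+r₃ω₃e^{iθ₃}=r₄ω₄e^{iθ₄}.
Eliminating the other unknown: ω₄ = r₂ω₂ sin(θ₂−θ₃) / [r₄ sin(θ₄−θ₃)].
Numerator sine = -0.66523; denominator sine = +0.73728.
Result = 0.0443·4.084·(-0.66523) / (0.1115·(+0.73728)) = -1.4641 rad/s; magnitude 1.4641 rad/s.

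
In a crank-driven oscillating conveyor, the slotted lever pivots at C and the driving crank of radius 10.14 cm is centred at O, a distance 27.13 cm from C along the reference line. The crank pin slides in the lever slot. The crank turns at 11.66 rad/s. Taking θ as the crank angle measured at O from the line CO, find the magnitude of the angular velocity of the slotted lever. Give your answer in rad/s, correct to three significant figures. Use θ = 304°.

ω = 11.66 rad/s
Crank pin A relative to C: A = (d + r cosθ, r sinθ); lever angle φ = atan2(r sinθ, d + r cosθ).
Differentiating tanφ: φ̇ = rω(d cosθ + r)/(d² + r² + 2dr cosθ).
d² + r² + 2dr cosθ = |CA|² = 0.114652 m²;  d cosθ + r = +0.25311 m.
|ω_lever| = |0.1014·11.66·+0.25311| / 0.114652 = 2.6101 rad/s.

2.61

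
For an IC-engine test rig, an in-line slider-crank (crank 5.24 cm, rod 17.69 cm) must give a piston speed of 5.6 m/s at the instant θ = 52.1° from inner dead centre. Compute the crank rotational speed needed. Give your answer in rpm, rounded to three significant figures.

1090

For an in-line slider-crank, |v_piston| = rω|sinθ|·[1 + r cosθ/√(L² − r² sin²θ)].
With r = 0.0524 m, L = 0.1769 m, θ = 52.1°: the bracketed kinematic factor |dx/dθ| = 0.049086 m.
ω = v/|dx/dθ| = 5.6/0.049086 = 114.09 rad/s.
N = 60ω/(2π) = 1089.4 rpm.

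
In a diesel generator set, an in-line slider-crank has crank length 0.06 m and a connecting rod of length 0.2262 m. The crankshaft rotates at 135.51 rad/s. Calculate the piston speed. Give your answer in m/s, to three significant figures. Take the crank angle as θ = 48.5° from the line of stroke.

7.18

ω = 135.5 rad/s
For an in-line slider-crank, x = r cosθ + √(L² − r² sin²θ), so v = −rω sinθ·[1 + r cosθ/√(L² − r² sin²θ)].
With r = 0.06 m, L = 0.2262 m, θ = 48.5°: √(L² − r² sin²θ) = 0.22169 m.
v = −0.06·135.5·0.74896·[1 + 0.06·0.66262/0.22169] = -7.1815 m/s.
|v| = 7.1815 m/s.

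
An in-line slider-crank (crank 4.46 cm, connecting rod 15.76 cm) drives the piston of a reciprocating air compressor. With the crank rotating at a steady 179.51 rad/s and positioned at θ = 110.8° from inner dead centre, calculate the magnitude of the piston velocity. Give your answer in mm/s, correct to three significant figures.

6700

ω = 179.5 rad/s
For an in-line slider-crank, x = r cosθ + √(L² − r² sin²θ), so v = −rω sinθ·[1 + r cosθ/√(L² − r² sin²θ)].
With r = 0.0446 m, L = 0.1576 m, θ = 110.8°: √(L² − r² sin²θ) = 0.15198 m.
v = −0.0446·179.5·0.93483·[1 + 0.0446·-0.35511/0.15198] = -6.7044 m/s.
|v| = 6.7044 m/s = 6704.4 mm/s.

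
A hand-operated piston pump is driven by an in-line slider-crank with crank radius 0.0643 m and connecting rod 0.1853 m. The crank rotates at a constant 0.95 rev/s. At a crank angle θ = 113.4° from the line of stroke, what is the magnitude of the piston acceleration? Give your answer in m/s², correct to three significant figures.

1.47

ω = 2π·0.95 = 5.969 rad/s
x(θ) = r cosθ + √(L² − r² sin²θ); with ω constant, a = ω²·d²x/dθ².
d²x/dθ² = −r cosθ − r²(cos2θ)/√u − r⁴ sin²2θ/(4u^{3/2}),  u = L² − r² sin²θ = 0.0308537 m².
Substituting r = 0.0643 m, L = 0.1853 m, θ = 113.4°: d²x/dθ² = +0.04123 m.
a = ω²·d²x/dθ² = (5.969)²·(+0.04123) = +1.469 m/s²;  |a| = 1.469 m/s².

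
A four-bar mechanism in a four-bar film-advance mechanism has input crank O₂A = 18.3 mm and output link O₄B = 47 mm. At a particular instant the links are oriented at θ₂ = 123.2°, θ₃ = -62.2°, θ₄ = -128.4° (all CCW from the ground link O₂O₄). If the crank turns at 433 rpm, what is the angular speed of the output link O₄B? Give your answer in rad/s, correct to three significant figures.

1.82

ω₂ = 45.34 rad/s (from 433 rpm).
Differentiating the loop-closure r₂e^{iθ₂}+r₃e^{iθ₃}=r₁+r₄e^{iθ₄} gives r₂ω₂e^{iθ₂}+r₃ω₃e^{iθ₃}=r₄ω₄e^{iθ₄}.
Eliminating the other unknown: ω₄ = r₂ω₂ sin(θ₂−θ₃) / [r₄ sin(θ₄−θ₃)].
Numerator sine = -0.09411; denominator sine = -0.91496.
Result = 0.0183·45.34·(-0.09411) / (0.047·(-0.91496)) = +1.8159 rad/s; magnitude 1.8159 rad/s.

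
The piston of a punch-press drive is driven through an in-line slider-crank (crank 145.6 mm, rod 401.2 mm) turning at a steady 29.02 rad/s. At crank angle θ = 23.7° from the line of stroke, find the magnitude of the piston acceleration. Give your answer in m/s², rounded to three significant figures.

144

ω = 29.02 rad/s
x(θ) = r cosθ + √(L² − r² sin²θ); with ω constant, a = ω²·d²x/dθ².
d²x/dθ² = −r cosθ − r²(cos2θ)/√u − r⁴ sin²2θ/(4u^{3/2}),  u = L² − r² sin²θ = 0.157536 m².
Substituting r = 0.1456 m, L = 0.4012 m, θ = 23.7°: d²x/dθ² = -0.17045 m.
a = ω²·d²x/dθ² = (29.02)²·(-0.17045) = -143.54 m/s²;  |a| = 143.54 m/s².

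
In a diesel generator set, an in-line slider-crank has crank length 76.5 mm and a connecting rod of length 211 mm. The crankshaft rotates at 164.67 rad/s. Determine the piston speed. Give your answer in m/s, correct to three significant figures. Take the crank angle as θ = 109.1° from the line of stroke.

ω = 164.7 rad/s
For an in-line slider-crank, x = r cosθ + √(L² − r² sin²θ), so v = −rω sinθ·[1 + r cosθ/√(L² − r² sin²θ)].
With r = 0.0765 m, L = 0.211 m, θ = 109.1°: √(L² − r² sin²θ) = 0.19823 m.
v = −0.0765·164.7·0.94495·[1 + 0.0765·-0.32722/0.19823] = -10.401 m/s.
|v| = 10.401 m/s.

10.4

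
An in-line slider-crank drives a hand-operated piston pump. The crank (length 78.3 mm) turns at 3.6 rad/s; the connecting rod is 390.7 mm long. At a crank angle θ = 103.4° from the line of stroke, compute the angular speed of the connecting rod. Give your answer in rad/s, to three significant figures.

0.170

ω = 3.6 rad/s
The rod makes angle φ with the slider axis where L sinφ = r sinθ; differentiating, L cosφ·φ̇ = r ω cosθ.
L cosφ = √(L² − r² sin²θ) = 0.3832 m.
|ω_rod| = r ω |cosθ| / √(L² − r² sin²θ) = 0.0783·3.6·0.23175/0.3832 = 0.17047 rad/s.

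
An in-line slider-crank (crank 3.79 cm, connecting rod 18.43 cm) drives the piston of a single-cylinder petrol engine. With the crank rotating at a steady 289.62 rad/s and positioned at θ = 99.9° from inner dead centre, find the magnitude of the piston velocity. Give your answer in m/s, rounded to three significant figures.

ω = 289.6 rad/s
For an in-line slider-crank, x = r cosθ + √(L² − r² sin²θ), so v = −rω sinθ·[1 + r cosθ/√(L² − r² sin²θ)].
With r = 0.0379 m, L = 0.1843 m, θ = 99.9°: √(L² − r² sin²θ) = 0.18048 m.
v = −0.0379·289.6·0.98511·[1 + 0.0379·-0.17193/0.18048] = -10.423 m/s.
|v| = 10.423 m/s.

10.4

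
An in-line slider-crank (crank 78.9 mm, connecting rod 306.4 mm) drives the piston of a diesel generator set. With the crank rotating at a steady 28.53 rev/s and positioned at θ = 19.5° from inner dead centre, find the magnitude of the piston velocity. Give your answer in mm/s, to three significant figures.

ω = 2π·28.5 = 179.3 rad/s
For an in-line slider-crank, x = r cosθ + √(L² − r² sin²θ), so v = −rω sinθ·[1 + r cosθ/√(L² − r² sin²θ)].
With r = 0.0789 m, L = 0.3064 m, θ = 19.5°: √(L² − r² sin²θ) = 0.30527 m.
v = −0.0789·179.3·0.33381·[1 + 0.0789·0.94264/0.30527] = -5.8715 m/s.
|v| = 5.8715 m/s = 5871.5 mm/s.

5870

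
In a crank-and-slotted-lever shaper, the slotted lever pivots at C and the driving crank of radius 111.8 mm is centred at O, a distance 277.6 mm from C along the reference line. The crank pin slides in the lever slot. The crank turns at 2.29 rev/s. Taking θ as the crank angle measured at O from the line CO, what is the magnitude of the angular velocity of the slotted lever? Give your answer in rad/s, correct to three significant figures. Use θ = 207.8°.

6.21

ω = 14.39 rad/s (from 2.29 rev/s).
Crank pin A relative to C: A = (d + r cosθ, r sinθ); lever angle φ = atan2(r sinθ, d + r cosθ).
Differentiating tanφ: φ̇ = rω(d cosθ + r)/(d² + r² + 2dr cosθ).
d² + r² + 2dr cosθ = |CA|² = 0.0346539 m²;  d cosθ + r = -0.13376 m.
|ω_lever| = |0.1118·14.39·-0.13376| / 0.0346539 = 6.2091 rad/s.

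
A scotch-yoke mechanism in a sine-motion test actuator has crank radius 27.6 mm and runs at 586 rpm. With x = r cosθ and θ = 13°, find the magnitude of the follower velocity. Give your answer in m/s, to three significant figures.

0.381

ω = 61.37 rad/s (from 586 rpm).
x = r cosθ ⇒ ẋ = −rω sinθ.
|v| = rω|sinθ| = 0.0276·61.37·|sin 13°| = 0.381 m/s.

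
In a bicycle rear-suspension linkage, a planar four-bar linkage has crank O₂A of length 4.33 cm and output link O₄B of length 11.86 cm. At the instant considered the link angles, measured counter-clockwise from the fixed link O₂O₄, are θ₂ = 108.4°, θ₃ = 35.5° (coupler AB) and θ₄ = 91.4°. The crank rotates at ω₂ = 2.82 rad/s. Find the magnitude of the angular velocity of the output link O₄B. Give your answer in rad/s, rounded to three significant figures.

1.19

ω₂ = 2.82 rad/s
Differentiating the loop-closure r₂e^{iθ₂}+r₃e^{iθ₃}=r₁+r₄e^{iθ₄} gives r₂ω₂e^{iθ₂}+r₃ω₃e^{iθ₃}=r₄ω₄e^{iθ₄}.
Eliminating the other unknown: ω₄ = r₂ω₂ sin(θ₂−θ₃) / [r₄ sin(θ₄−θ₃)].
Numerator sine = +0.95579; denominator sine = +0.82806.
Result = 0.0433·2.82·(+0.95579) / (0.1186·(+0.82806)) = +1.1884 rad/s; magnitude 1.1884 rad/s.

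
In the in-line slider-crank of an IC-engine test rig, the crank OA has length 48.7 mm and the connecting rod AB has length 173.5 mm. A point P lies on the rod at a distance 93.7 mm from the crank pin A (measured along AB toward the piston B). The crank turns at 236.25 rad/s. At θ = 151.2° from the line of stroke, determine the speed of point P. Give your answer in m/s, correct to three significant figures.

6.67

ω = 236.2 rad/s.  Crank-pin speed |V_A| = rω = 11.505 m/s, perpendicular to OA.
Rod angle: sinφ = −(r/L) sinθ ⇒ φ = -7.772°; ω_rod = −rω cosθ/√(L²−r²sin²θ) = +58.65 rad/s.
V_P = V_A + ω_rod × AP, with AP = 0.0937 m along the rod.
Components: V_Px = −rω sinθ − a·ω_rod·sinφ = -4.7996 m/s;  V_Py = rω cosθ + a·ω_rod·cosφ = -4.6372 m/s.
|V_P| = √(V_Px² + V_Py²) = 6.6739 m/s.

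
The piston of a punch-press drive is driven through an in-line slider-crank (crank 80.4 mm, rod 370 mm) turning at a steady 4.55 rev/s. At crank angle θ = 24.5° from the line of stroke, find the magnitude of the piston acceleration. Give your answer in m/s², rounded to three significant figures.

69.3

ω = 2π·4.55 = 28.59 rad/s
x(θ) = r cosθ + √(L² − r² sin²θ); with ω constant, a = ω²·d²x/dθ².
d²x/dθ² = −r cosθ − r²(cos2θ)/√u − r⁴ sin²2θ/(4u^{3/2}),  u = L² − r² sin²θ = 0.135788 m².
Substituting r = 0.0804 m, L = 0.37 m, θ = 24.5°: d²x/dθ² = -0.084788 m.
a = ω²·d²x/dθ² = (28.59)²·(-0.084788) = -69.298 m/s²;  |a| = 69.298 m/s².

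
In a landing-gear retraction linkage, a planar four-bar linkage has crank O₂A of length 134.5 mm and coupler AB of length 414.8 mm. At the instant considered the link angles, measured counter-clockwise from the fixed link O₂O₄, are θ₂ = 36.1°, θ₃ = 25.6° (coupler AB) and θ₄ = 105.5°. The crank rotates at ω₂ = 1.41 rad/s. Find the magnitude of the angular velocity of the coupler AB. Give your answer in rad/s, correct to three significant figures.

ω₂ = 1.41 rad/s
Differentiating the loop-closure r₂e^{iθ₂}+r₃e^{iθ₃}=r₁+r₄e^{iθ₄} gives r₂ω₂e^{iθ₂}+r₃ω₃e^{iθ₃}=r₄ω₄e^{iθ₄}.
Eliminating the other unknown: ω₃ = r₂ω₂ sin(θ₄−θ₂) / [r₃ sin(θ₃−θ₄)].
Numerator sine = +0.93606; denominator sine = -0.98450.
Result = 0.1345·1.41·(+0.93606) / (0.4148·(-0.98450)) = -0.4347 rad/s; magnitude 0.4347 rad/s.

0.435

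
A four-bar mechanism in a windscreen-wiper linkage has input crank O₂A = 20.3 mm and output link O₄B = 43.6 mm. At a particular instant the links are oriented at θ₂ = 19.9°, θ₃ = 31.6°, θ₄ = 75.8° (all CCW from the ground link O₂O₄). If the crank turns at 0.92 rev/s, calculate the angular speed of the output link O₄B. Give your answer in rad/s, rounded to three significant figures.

0.783

ω₂ = 5.781 rad/s (from 0.92 rev/s).
Differentiating the loop-closure r₂e^{iθ₂}+r₃e^{iθ₃}=r₁+r₄e^{iθ₄} gives r₂ω₂e^{iθ₂}+r₃ω₃e^{iθ₃}=r₄ω₄e^{iθ₄}.
Eliminating the other unknown: ω₄ = r₂ω₂ sin(θ₂−θ₃) / [r₄ sin(θ₄−θ₃)].
Numerator sine = -0.20279; denominator sine = +0.69717.
Result = 0.0203·5.781·(-0.20279) / (0.0436·(+0.69717)) = -0.78286 rad/s; magnitude 0.78286 rad/s.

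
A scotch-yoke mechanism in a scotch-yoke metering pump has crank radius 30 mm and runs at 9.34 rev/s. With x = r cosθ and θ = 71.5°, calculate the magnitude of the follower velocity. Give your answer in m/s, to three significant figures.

ω = 58.68 rad/s (from 9.34 rev/s).
x = r cosθ ⇒ ẋ = −rω sinθ.
|v| = rω|sinθ| = 0.03·58.68·|sin 71.5°| = 1.6696 m/s.

1.67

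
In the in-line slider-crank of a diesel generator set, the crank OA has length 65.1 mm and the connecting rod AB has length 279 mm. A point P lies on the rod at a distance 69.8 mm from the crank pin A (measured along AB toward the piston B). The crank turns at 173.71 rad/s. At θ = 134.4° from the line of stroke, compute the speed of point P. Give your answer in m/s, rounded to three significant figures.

9.76

ω = 173.7 rad/s.  Crank-pin speed |V_A| = rω = 11.309 m/s, perpendicular to OA.
Rod angle: sinφ = −(r/L) sinθ ⇒ φ = -9.597°; ω_rod = −rω cosθ/√(L²−r²sin²θ) = +28.761 rad/s.
V_P = V_A + ω_rod × AP, with AP = 0.0698 m along the rod.
Components: V_Px = −rω sinθ − a·ω_rod·sinφ = -7.7449 m/s;  V_Py = rω cosθ + a·ω_rod·cosφ = -5.9327 m/s.
|V_P| = √(V_Px² + V_Py²) = 9.7561 m/s.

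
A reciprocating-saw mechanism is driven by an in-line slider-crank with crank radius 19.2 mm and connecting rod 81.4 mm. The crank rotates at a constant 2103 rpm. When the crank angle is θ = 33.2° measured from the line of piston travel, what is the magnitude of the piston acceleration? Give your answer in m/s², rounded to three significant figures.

ω = 2π·2103/60 = 220.2 rad/s
x(θ) = r cosθ + √(L² − r² sin²θ); with ω constant, a = ω²·d²x/dθ².
d²x/dθ² = −r cosθ − r²(cos2θ)/√u − r⁴ sin²2θ/(4u^{3/2}),  u = L² − r² sin²θ = 0.00651543 m².
Substituting r = 0.0192 m, L = 0.0814 m, θ = 33.2°: d²x/dθ² = -0.017949 m.
a = ω²·d²x/dθ² = (220.2)²·(-0.017949) = -870.49 m/s²;  |a| = 870.49 m/s².

870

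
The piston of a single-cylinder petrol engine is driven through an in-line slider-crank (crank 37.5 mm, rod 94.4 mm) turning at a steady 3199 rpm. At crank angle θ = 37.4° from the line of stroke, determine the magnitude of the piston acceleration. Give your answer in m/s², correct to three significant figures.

3860

ω = 2π·3199/60 = 335 rad/s
x(θ) = r cosθ + √(L² − r² sin²θ); with ω constant, a = ω²·d²x/dθ².
d²x/dθ² = −r cosθ − r²(cos2θ)/√u − r⁴ sin²2θ/(4u^{3/2}),  u = L² − r² sin²θ = 0.00839259 m².
Substituting r = 0.0375 m, L = 0.0944 m, θ = 37.4°: d²x/dθ² = -0.034414 m.
a = ω²·d²x/dθ² = (335)²·(-0.034414) = -3862.1 m/s²;  |a| = 3862.1 m/s².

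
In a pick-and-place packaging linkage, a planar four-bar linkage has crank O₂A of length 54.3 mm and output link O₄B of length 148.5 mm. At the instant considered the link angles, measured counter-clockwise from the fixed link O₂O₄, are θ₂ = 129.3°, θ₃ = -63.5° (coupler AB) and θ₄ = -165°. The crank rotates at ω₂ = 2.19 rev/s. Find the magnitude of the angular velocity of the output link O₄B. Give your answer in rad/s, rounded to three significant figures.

ω₂ = 13.76 rad/s (from 2.19 rev/s).
Differentiating the loop-closure r₂e^{iθ₂}+r₃e^{iθ₃}=r₁+r₄e^{iθ₄} gives r₂ω₂e^{iθ₂}+r₃ω₃e^{iθ₃}=r₄ω₄e^{iθ₄}.
Eliminating the other unknown: ω₄ = r₂ω₂ sin(θ₂−θ₃) / [r₄ sin(θ₄−θ₃)].
Numerator sine = -0.22155; denominator sine = -0.97992.
Result = 0.0543·13.76·(-0.22155) / (0.1485·(-0.97992)) = +1.1376 rad/s; magnitude 1.1376 rad/s.

1.14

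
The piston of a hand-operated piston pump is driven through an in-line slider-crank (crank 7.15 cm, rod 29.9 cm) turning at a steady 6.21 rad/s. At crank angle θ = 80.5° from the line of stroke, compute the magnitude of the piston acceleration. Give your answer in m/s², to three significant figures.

0.185

ω = 6.21 rad/s
x(θ) = r cosθ + √(L² − r² sin²θ); with ω constant, a = ω²·d²x/dθ².
d²x/dθ² = −r cosθ − r²(cos2θ)/√u − r⁴ sin²2θ/(4u^{3/2}),  u = L² − r² sin²θ = 0.084428 m².
Substituting r = 0.0715 m, L = 0.299 m, θ = 80.5°: d²x/dθ² = +0.0048065 m.
a = ω²·d²x/dθ² = (6.21)²·(+0.0048065) = +0.18536 m/s²;  |a| = 0.18536 m/s².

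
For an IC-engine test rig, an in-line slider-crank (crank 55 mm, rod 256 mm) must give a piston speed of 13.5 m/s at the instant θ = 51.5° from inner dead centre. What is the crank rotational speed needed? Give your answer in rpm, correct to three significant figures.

For an in-line slider-crank, |v_piston| = rω|sinθ|·[1 + r cosθ/√(L² − r² sin²θ)].
With r = 0.055 m, L = 0.256 m, θ = 51.5°: the bracketed kinematic factor |dx/dθ| = 0.048883 m.
ω = v/|dx/dθ| = 13.5/0.048883 = 276.17 rad/s.
N = 60ω/(2π) = 2637.2 rpm.

2640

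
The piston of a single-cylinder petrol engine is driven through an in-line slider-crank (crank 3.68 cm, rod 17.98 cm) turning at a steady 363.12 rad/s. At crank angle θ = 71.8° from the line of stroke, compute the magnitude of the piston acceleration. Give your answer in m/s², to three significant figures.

ω = 363.1 rad/s
x(θ) = r cosθ + √(L² − r² sin²θ); with ω constant, a = ω²·d²x/dθ².
d²x/dθ² = −r cosθ − r²(cos2θ)/√u − r⁴ sin²2θ/(4u^{3/2}),  u = L² − r² sin²θ = 0.0311059 m².
Substituting r = 0.0368 m, L = 0.1798 m, θ = 71.8°: d²x/dθ² = -0.005343 m.
a = ω²·d²x/dθ² = (363.1)²·(-0.005343) = -704.51 m/s²;  |a| = 704.51 m/s².

705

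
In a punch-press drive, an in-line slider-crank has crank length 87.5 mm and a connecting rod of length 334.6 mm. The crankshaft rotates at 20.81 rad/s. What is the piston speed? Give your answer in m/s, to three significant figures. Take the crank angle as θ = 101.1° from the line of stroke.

ω = 20.81 rad/s
For an in-line slider-crank, x = r cosθ + √(L² − r² sin²θ), so v = −rω sinθ·[1 + r cosθ/√(L² − r² sin²θ)].
With r = 0.0875 m, L = 0.3346 m, θ = 101.1°: √(L² − r² sin²θ) = 0.3234 m.
v = −0.0875·20.81·0.98129·[1 + 0.0875·-0.19252/0.3234] = -1.6937 m/s.
|v| = 1.6937 m/s.

1.69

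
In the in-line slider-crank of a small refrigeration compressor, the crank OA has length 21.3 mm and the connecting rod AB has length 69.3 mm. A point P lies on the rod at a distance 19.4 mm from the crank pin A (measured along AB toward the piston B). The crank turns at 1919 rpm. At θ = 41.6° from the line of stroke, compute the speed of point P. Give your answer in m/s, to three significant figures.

3.81

ω = 201 rad/s.  Crank-pin speed |V_A| = rω = 4.2804 m/s, perpendicular to OA.
Rod angle: sinφ = −(r/L) sinθ ⇒ φ = -11.775°; ω_rod = −rω cosθ/√(L²−r²sin²θ) = -47.181 rad/s.
V_P = V_A + ω_rod × AP, with AP = 0.0194 m along the rod.
Components: V_Px = −rω sinθ − a·ω_rod·sinφ = -3.0286 m/s;  V_Py = rω cosθ + a·ω_rod·cosφ = +2.3048 m/s.
|V_P| = √(V_Px² + V_Py²) = 3.8059 m/s.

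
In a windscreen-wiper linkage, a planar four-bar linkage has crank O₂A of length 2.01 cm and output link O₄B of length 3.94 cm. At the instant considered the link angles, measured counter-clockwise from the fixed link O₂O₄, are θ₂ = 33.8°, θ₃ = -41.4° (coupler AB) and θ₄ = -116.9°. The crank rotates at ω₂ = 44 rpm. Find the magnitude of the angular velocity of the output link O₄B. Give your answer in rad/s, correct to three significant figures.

2.35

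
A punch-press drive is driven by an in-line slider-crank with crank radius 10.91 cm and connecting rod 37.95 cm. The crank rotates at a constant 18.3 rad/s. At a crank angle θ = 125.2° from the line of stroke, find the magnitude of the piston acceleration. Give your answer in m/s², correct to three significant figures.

ω = 18.3 rad/s
x(θ) = r cosθ + √(L² − r² sin²θ); with ω constant, a = ω²·d²x/dθ².
d²x/dθ² = −r cosθ − r²(cos2θ)/√u − r⁴ sin²2θ/(4u^{3/2}),  u = L² − r² sin²θ = 0.136072 m².
Substituting r = 0.1091 m, L = 0.3795 m, θ = 125.2°: d²x/dθ² = +0.073087 m.
a = ω²·d²x/dθ² = (18.3)²·(+0.073087) = +24.476 m/s²;  |a| = 24.476 m/s².

24.5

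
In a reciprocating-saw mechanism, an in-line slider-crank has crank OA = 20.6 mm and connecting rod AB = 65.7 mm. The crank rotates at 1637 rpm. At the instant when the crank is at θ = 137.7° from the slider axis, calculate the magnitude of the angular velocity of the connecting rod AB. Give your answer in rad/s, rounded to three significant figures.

40.7

ω = 171.4 rad/s (converted from 1637 rpm).
The rod makes angle φ with the slider axis where L sinφ = r sinθ; differentiating, L cosφ·φ̇ = r ω cosθ.
L cosφ = √(L² − r² sin²θ) = 0.064221 m.
|ω_rod| = r ω |cosθ| / √(L² − r² sin²θ) = 0.0206·171.4·0.73963/0.064221 = 40.671 rad/s.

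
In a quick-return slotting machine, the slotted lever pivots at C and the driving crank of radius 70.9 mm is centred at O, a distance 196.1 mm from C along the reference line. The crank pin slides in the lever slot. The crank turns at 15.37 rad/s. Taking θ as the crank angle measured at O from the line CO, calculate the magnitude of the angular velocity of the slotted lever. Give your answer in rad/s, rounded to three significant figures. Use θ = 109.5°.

0.173

ω = 15.37 rad/s
Crank pin A relative to C: A = (d + r cosθ, r sinθ); lever angle φ = atan2(r sinθ, d + r cosθ).
Differentiating tanφ: φ̇ = rω(d cosθ + r)/(d² + r² + 2dr cosθ).
d² + r² + 2dr cosθ = |CA|² = 0.0341999 m²;  d cosθ + r = +0.0054405 m.
|ω_lever| = |0.0709·15.37·+0.0054405| / 0.0341999 = 0.17335 rad/s.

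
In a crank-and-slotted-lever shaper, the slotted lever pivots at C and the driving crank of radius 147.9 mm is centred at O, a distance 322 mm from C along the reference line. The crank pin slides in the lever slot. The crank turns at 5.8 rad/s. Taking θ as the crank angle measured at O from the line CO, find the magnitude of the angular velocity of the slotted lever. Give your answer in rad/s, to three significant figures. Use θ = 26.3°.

ω = 5.8 rad/s
Crank pin A relative to C: A = (d + r cosθ, r sinθ); lever angle φ = atan2(r sinθ, d + r cosθ).
Differentiating tanφ: φ̇ = rω(d cosθ + r)/(d² + r² + 2dr cosθ).
d² + r² + 2dr cosθ = |CA|² = 0.210947 m²;  d cosθ + r = +0.43657 m.
|ω_lever| = |0.1479·5.8·+0.43657| / 0.210947 = 1.7753 rad/s.

1.78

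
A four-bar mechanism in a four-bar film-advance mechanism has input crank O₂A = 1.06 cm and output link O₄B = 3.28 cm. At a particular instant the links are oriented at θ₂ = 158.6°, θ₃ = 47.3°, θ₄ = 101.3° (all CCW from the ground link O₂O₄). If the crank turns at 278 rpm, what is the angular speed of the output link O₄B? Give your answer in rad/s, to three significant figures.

10.8

ω₂ = 29.11 rad/s (from 278 rpm).
Differentiating the loop-closure r₂e^{iθ₂}+r₃e^{iθ₃}=r₁+r₄e^{iθ₄} gives r₂ω₂e^{iθ₂}+r₃ω₃e^{iθ₃}=r₄ω₄e^{iθ₄}.
Eliminating the other unknown: ω₄ = r₂ω₂ sin(θ₂−θ₃) / [r₄ sin(θ₄−θ₃)].
Numerator sine = +0.93169; denominator sine = +0.80902.
Result = 0.0106·29.11·(+0.93169) / (0.0328·(+0.80902)) = +10.835 rad/s; magnitude 10.835 rad/s.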